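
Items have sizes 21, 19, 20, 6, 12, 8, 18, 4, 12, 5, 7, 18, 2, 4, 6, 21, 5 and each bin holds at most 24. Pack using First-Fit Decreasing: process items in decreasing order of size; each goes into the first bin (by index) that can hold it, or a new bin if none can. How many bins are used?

8

Sorted descending: 21, 21, 20, 19, 18, 18, 12, 12, 8, 7, 6, 6, 5, 5, 4, 4, 2.
Put 21 in bin 1; 3 remain.
Put 21 in bin 2; 3 remain.
Put 20 in bin 3; 4 remain.
Put 19 in bin 4; 5 remain.
Put 18 in bin 5; 6 remain.
Put 18 in bin 6; 6 remain.
Put 12 in bin 7; 12 remain.
Put 12 in bin 7; 0 remain.
Put 8 in bin 8; 16 remain.
Put 7 in bin 8; 9 remain.
Put 6 in bin 5; 0 remain.
Put 6 in bin 6; 0 remain.
Put 5 in bin 4; 0 remain.
Put 5 in bin 8; 4 remain.
Put 4 in bin 3; 0 remain.
Put 4 in bin 8; 0 remain.
Put 2 in bin 1; 1 remain.
Final bins: [21,2] [21] [20,4] [19,5] [18,6] [18,6] [12,12] [8,7,5,4].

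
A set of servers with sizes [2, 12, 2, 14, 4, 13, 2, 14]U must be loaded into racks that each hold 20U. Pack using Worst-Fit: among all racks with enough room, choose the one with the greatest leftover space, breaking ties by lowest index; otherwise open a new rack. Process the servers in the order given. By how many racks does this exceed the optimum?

Worst-Fit: [2,12,2] [14,4] [13,2] [14] → 4 racks.
Total size 63U; any packing needs at least ⌈63/20⌉ = 4 racks.
So 4 is already optimal.

0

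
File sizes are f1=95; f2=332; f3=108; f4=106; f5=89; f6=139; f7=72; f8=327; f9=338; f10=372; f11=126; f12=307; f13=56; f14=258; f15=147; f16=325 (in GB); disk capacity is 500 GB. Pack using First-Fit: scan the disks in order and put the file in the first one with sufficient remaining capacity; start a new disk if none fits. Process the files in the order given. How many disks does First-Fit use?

8

Put f1 (95 GB) in disk 1; 405 GB remain.
Put f2 (332 GB) in disk 1; 73 GB remain.
Put f3 (108 GB) in disk 2; 392 GB remain.
Put f4 (106 GB) in disk 2; 286 GB remain.
Put f5 (89 GB) in disk 2; 197 GB remain.
Put f6 (139 GB) in disk 2; 58 GB remain.
Put f7 (72 GB) in disk 1; 1 GB remain.
Put f8 (327 GB) in disk 3; 173 GB remain.
Put f9 (338 GB) in disk 4; 162 GB remain.
Put f10 (372 GB) in disk 5; 128 GB remain.
Put f11 (126 GB) in disk 3; 47 GB remain.
Put f12 (307 GB) in disk 6; 193 GB remain.
Put f13 (56 GB) in disk 2; 2 GB remain.
Put f14 (258 GB) in disk 7; 242 GB remain.
Put f15 (147 GB) in disk 4; 15 GB remain.
Put f16 (325 GB) in disk 8; 175 GB remain.
Final disks: [95,332,72] [108,106,89,139,56] [327,126] [338,147] [372] [307] [258] [325].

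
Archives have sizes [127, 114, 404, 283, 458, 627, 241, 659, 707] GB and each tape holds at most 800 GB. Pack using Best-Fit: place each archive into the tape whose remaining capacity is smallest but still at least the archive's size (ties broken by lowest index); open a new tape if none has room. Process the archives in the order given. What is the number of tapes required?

6

127 GB → tape 1 (remaining 673 GB)
114 GB → tape 1 (remaining 559 GB)
404 GB → tape 1 (remaining 155 GB)
283 GB → tape 2 (remaining 517 GB)
458 GB → tape 2 (remaining 59 GB)
627 GB → tape 3 (remaining 173 GB)
241 GB → tape 4 (remaining 559 GB)
659 GB → tape 5 (remaining 141 GB)
707 GB → tape 6 (remaining 93 GB)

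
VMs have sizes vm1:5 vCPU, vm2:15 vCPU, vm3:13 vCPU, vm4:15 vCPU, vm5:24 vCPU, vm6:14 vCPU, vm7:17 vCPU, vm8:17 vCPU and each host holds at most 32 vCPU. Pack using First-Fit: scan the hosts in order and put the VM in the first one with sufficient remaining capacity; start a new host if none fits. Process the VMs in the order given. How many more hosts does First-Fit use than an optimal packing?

First-Fit: [5,15] [13,15] [24] [14,17] [17] → 5 hosts.
Total size 120 vCPU; any packing needs at least ⌈120/32⌉ = 4 hosts.
An optimal packing achieves that bound: [24,5] [17,15] [17,15] [14,13] → 4 hosts.
Excess: 5 − 4 = 1.

1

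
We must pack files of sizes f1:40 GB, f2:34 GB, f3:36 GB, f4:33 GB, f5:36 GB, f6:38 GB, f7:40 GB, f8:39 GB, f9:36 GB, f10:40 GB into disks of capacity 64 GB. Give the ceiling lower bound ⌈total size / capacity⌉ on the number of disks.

6 disks

Total size = 40 + 34 + 36 + 33 + 36 + 38 + 40 + 39 + 36 + 40 = 372 GB.
⌈372 / 64⌉ = 6.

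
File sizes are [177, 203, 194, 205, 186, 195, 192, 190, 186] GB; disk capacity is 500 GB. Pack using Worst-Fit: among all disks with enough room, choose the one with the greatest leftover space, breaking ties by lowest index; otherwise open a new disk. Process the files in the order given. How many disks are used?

Put 177 GB in disk 1; 323 GB remain.
Put 203 GB in disk 1; 120 GB remain.
Put 194 GB in disk 2; 306 GB remain.
Put 205 GB in disk 2; 101 GB remain.
Put 186 GB in disk 3; 314 GB remain.
Put 195 GB in disk 3; 119 GB remain.
Put 192 GB in disk 4; 308 GB remain.
Put 190 GB in disk 4; 118 GB remain.
Put 186 GB in disk 5; 314 GB remain.

5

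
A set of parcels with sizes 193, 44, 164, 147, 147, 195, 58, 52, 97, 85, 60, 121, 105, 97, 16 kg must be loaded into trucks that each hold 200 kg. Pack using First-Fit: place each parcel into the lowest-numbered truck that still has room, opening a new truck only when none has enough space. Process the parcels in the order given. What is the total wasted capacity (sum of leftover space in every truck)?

419

193 kg → truck 1 (remaining 7 kg)
44 kg → truck 2 (remaining 156 kg)
164 kg → truck 3 (remaining 36 kg)
147 kg → truck 2 (remaining 9 kg)
147 kg → truck 4 (remaining 53 kg)
195 kg → truck 5 (remaining 5 kg)
58 kg → truck 6 (remaining 142 kg)
52 kg → truck 4 (remaining 1 kg)
97 kg → truck 6 (remaining 45 kg)
85 kg → truck 7 (remaining 115 kg)
60 kg → truck 7 (remaining 55 kg)
121 kg → truck 8 (remaining 79 kg)
105 kg → truck 9 (remaining 95 kg)
97 kg → truck 10 (remaining 103 kg)
16 kg → truck 3 (remaining 20 kg)
10 trucks × 200 kg = 2000 kg; used 1581 kg; unused 419 kg.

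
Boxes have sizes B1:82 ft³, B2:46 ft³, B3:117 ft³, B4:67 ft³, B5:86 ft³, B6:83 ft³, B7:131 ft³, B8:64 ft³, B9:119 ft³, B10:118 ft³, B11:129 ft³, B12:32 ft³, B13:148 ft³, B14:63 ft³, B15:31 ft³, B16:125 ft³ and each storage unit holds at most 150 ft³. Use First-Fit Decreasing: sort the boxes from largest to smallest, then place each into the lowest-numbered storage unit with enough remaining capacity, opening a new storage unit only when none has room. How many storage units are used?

11 storage units

Sorted descending: 148, 131, 129, 125, 119, 118, 117, 86, 83, 82, 67, 64, 63, 46, 32, 31.
148 ft³ → storage unit 1 (remaining 2 ft³)
131 ft³ → storage unit 2 (remaining 19 ft³)
129 ft³ → storage unit 3 (remaining 21 ft³)
125 ft³ → storage unit 4 (remaining 25 ft³)
119 ft³ → storage unit 5 (remaining 31 ft³)
118 ft³ → storage unit 6 (remaining 32 ft³)
117 ft³ → storage unit 7 (remaining 33 ft³)
86 ft³ → storage unit 8 (remaining 64 ft³)
83 ft³ → storage unit 9 (remaining 67 ft³)
82 ft³ → storage unit 10 (remaining 68 ft³)
67 ft³ → storage unit 9 (remaining 0 ft³)
64 ft³ → storage unit 8 (remaining 0 ft³)
63 ft³ → storage unit 10 (remaining 5 ft³)
46 ft³ → storage unit 11 (remaining 104 ft³)
32 ft³ → storage unit 6 (remaining 0 ft³)
31 ft³ → storage unit 5 (remaining 0 ft³)
Final storage units: [148] [131] [129] [125] [119,31] [118,32] [117] [86,64] [83,67] [82,63] [46].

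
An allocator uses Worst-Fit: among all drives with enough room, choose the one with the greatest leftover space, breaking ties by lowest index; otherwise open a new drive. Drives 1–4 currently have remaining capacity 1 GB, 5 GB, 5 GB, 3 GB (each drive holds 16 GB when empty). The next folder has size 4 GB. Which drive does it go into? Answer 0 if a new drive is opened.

2

Drives with room: drive 2 (5 GB), drive 3 (5 GB).
Most room is drive 2 with 5 GB free.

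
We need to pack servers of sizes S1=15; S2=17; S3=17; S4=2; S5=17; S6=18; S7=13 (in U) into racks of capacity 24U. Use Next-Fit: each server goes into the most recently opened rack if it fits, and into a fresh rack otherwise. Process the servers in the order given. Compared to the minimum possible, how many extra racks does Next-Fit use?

Next-Fit: [15] [17] [17,2] [17] [18] [13] → 6 racks.
6 servers exceed 12U (half the capacity), and no two of those can share a rack, so at least 6 racks are needed.
So 6 is already optimal.

0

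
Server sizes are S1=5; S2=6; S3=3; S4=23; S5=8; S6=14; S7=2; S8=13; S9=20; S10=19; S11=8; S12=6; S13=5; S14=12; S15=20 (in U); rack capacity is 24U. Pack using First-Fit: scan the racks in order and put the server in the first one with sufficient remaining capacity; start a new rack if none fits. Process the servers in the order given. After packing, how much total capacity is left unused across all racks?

28

rack 1: place S1 (5U), 19U left
rack 1: place S2 (6U), 13U left
rack 1: place S3 (3U), 10U left
rack 2: place S4 (23U), 1U left
rack 1: place S5 (8U), 2U left
rack 3: place S6 (14U), 10U left
rack 1: place S7 (2U), 0U left
rack 4: place S8 (13U), 11U left
rack 5: place S9 (20U), 4U left
rack 6: place S10 (19U), 5U left
rack 3: place S11 (8U), 2U left
rack 4: place S12 (6U), 5U left
rack 4: place S13 (5U), 0U left
rack 7: place S14 (12U), 12U left
rack 8: place S15 (20U), 4U left
8 racks × 24U = 192U; used 164U; unused 28U.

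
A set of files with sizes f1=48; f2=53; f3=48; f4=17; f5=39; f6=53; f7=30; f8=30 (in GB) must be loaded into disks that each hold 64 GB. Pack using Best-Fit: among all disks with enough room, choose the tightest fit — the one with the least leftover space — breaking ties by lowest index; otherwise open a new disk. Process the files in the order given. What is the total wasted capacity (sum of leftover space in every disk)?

disk 1: place f1 (48 GB), 16 GB left
disk 2: place f2 (53 GB), 11 GB left
disk 3: place f3 (48 GB), 16 GB left
disk 4: place f4 (17 GB), 47 GB left
disk 4: place f5 (39 GB), 8 GB left
disk 5: place f6 (53 GB), 11 GB left
disk 6: place f7 (30 GB), 34 GB left
disk 6: place f8 (30 GB), 4 GB left
6 disks × 64 GB = 384 GB; used 318 GB; unused 66 GB.

66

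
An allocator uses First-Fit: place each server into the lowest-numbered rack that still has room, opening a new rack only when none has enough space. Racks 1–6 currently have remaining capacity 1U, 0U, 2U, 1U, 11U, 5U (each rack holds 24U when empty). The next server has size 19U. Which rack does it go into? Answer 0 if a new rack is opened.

No rack has ≥ 19U free, so a new rack is opened.

0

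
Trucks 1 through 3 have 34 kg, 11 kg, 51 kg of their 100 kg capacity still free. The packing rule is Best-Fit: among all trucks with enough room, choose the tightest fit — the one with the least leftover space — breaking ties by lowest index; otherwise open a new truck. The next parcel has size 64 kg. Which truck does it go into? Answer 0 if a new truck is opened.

No truck has ≥ 64 kg free, so a new truck is opened.

0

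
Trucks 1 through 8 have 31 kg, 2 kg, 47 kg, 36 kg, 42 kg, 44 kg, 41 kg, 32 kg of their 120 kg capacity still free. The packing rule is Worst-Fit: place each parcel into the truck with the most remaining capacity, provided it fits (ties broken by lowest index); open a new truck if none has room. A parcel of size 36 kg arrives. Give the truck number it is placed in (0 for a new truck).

3

Trucks with room: truck 3 (47 kg), truck 4 (36 kg), truck 5 (42 kg), truck 6 (44 kg), truck 7 (41 kg).
Most room is truck 3 with 47 kg free.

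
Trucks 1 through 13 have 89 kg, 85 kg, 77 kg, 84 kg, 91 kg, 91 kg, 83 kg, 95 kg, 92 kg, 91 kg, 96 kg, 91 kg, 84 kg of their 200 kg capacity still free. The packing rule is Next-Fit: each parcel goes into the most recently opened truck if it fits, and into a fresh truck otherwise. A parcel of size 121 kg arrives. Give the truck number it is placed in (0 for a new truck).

Next-Fit only looks at truck 13, which has 84 kg free.
121 kg does not fit, so a new truck is opened.

0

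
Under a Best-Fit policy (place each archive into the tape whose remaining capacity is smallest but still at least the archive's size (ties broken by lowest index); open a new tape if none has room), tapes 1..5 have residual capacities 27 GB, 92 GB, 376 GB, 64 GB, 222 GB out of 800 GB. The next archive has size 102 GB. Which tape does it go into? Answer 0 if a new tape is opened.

Tapes with room: tape 3 (376 GB), tape 5 (222 GB).
Tightest fit is tape 5 with 222 GB free.

5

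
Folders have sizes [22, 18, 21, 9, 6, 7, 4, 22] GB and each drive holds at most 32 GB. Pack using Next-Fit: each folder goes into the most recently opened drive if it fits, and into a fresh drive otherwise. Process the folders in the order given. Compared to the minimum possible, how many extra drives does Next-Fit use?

Next-Fit: [22] [18] [21,9] [6,7,4] [22] → 5 drives.
Total size 109 GB; any packing needs at least ⌈109/32⌉ = 4 drives.
An optimal packing achieves that bound: [22,9] [22,7] [21,6,4] [18] → 4 drives.
Excess: 5 − 4 = 1.

1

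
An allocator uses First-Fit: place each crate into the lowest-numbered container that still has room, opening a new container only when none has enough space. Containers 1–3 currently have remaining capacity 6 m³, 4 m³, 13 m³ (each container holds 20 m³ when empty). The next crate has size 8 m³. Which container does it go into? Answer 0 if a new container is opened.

Containers with room: container 3 (13 m³).
The first with room is container 3.

3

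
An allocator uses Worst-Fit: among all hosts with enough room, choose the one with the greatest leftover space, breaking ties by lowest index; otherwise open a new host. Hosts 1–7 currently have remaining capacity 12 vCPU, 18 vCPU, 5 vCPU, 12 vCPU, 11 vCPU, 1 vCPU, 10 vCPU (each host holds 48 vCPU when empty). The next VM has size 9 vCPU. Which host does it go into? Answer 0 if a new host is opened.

2

Hosts with room: host 1 (12 vCPU), host 2 (18 vCPU), host 4 (12 vCPU), host 5 (11 vCPU), host 7 (10 vCPU).
Most room is host 2 with 18 vCPU free.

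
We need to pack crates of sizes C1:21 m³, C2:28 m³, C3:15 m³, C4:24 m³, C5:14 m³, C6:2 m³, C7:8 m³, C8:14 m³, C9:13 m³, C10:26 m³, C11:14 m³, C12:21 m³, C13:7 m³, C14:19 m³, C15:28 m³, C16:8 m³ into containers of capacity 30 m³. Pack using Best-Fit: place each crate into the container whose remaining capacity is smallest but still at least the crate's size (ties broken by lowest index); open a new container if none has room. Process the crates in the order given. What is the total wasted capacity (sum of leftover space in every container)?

C1 (21 m³) → container 1 (remaining 9 m³)
C2 (28 m³) → container 2 (remaining 2 m³)
C3 (15 m³) → container 3 (remaining 15 m³)
C4 (24 m³) → container 4 (remaining 6 m³)
C5 (14 m³) → container 3 (remaining 1 m³)
C6 (2 m³) → container 2 (remaining 0 m³)
C7 (8 m³) → container 1 (remaining 1 m³)
C8 (14 m³) → container 5 (remaining 16 m³)
C9 (13 m³) → container 5 (remaining 3 m³)
C10 (26 m³) → container 6 (remaining 4 m³)
C11 (14 m³) → container 7 (remaining 16 m³)
C12 (21 m³) → container 8 (remaining 9 m³)
C13 (7 m³) → container 8 (remaining 2 m³)
C14 (19 m³) → container 9 (remaining 11 m³)
C15 (28 m³) → container 10 (remaining 2 m³)
C16 (8 m³) → container 9 (remaining 3 m³)
10 containers × 30 m³ = 300 m³; used 262 m³; unused 38 m³.

38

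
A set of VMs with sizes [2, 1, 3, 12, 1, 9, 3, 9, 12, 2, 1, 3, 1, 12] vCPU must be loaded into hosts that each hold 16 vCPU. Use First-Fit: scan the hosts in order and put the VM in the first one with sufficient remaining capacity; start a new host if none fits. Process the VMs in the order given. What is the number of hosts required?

5 hosts

Put 2 vCPU in host 1; 14 vCPU remain.
Put 1 vCPU in host 1; 13 vCPU remain.
Put 3 vCPU in host 1; 10 vCPU remain.
Put 12 vCPU in host 2; 4 vCPU remain.
Put 1 vCPU in host 1; 9 vCPU remain.
Put 9 vCPU in host 1; 0 vCPU remain.
Put 3 vCPU in host 2; 1 vCPU remain.
Put 9 vCPU in host 3; 7 vCPU remain.
Put 12 vCPU in host 4; 4 vCPU remain.
Put 2 vCPU in host 3; 5 vCPU remain.
Put 1 vCPU in host 2; 0 vCPU remain.
Put 3 vCPU in host 3; 2 vCPU remain.
Put 1 vCPU in host 3; 1 vCPU remain.
Put 12 vCPU in host 5; 4 vCPU remain.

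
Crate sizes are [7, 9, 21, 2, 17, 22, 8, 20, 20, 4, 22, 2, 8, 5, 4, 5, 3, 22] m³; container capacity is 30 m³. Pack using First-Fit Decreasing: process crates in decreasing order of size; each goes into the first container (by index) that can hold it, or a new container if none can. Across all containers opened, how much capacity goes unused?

9

Sorted descending: 22, 22, 22, 21, 20, 20, 17, 9, 8, 8, 7, 5, 5, 4, 4, 3, 2, 2.
container 1: place 22 m³, 8 m³ left
container 2: place 22 m³, 8 m³ left
container 3: place 22 m³, 8 m³ left
container 4: place 21 m³, 9 m³ left
container 5: place 20 m³, 10 m³ left
container 6: place 20 m³, 10 m³ left
container 7: place 17 m³, 13 m³ left
container 4: place 9 m³, 0 m³ left
container 1: place 8 m³, 0 m³ left
container 2: place 8 m³, 0 m³ left
container 3: place 7 m³, 1 m³ left
container 5: place 5 m³, 5 m³ left
container 5: place 5 m³, 0 m³ left
container 6: place 4 m³, 6 m³ left
container 6: place 4 m³, 2 m³ left
container 7: place 3 m³, 10 m³ left
container 6: place 2 m³, 0 m³ left
container 7: place 2 m³, 8 m³ left
7 containers × 30 m³ = 210 m³; used 201 m³; unused 9 m³.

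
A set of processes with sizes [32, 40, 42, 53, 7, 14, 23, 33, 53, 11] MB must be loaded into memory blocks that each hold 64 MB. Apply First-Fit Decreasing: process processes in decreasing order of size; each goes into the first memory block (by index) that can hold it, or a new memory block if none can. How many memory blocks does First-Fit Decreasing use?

6

Sorted descending: 53, 53, 42, 40, 33, 32, 23, 14, 11, 7.
memory block 1: place 53 MB, 11 MB left
memory block 2: place 53 MB, 11 MB left
memory block 3: place 42 MB, 22 MB left
memory block 4: place 40 MB, 24 MB left
memory block 5: place 33 MB, 31 MB left
memory block 6: place 32 MB, 32 MB left
memory block 4: place 23 MB, 1 MB left
memory block 3: place 14 MB, 8 MB left
memory block 1: place 11 MB, 0 MB left
memory block 2: place 7 MB, 4 MB left
Final memory blocks: [53,11] [53,7] [42,14] [40,23] [33] [32].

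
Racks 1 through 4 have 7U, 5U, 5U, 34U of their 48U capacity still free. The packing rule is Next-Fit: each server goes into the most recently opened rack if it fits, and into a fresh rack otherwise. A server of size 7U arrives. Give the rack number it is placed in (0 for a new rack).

Next-Fit only looks at rack 4, which has 34U free.
7U fits there.

4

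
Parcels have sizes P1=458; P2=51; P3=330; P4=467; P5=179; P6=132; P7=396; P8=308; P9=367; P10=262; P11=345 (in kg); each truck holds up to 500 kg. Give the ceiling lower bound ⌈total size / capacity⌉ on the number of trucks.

Total size = 458 + 51 + 330 + 467 + 179 + 132 + 396 + 308 + 367 + 262 + 345 = 3295 kg.
⌈3295 / 500⌉ = 7.

7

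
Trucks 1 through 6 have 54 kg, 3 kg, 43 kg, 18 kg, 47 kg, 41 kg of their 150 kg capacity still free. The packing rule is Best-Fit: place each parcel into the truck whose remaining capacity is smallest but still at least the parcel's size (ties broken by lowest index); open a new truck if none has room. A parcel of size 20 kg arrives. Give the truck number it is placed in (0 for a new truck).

Trucks with room: truck 1 (54 kg), truck 3 (43 kg), truck 5 (47 kg), truck 6 (41 kg).
Tightest fit is truck 6 with 41 kg free.

6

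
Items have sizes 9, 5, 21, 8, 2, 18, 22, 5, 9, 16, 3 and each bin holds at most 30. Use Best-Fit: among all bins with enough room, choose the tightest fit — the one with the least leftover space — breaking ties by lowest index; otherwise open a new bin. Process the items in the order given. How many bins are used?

5

bin 1: place 9, 21 left
bin 1: place 5, 16 left
bin 2: place 21, 9 left
bin 2: place 8, 1 left
bin 1: place 2, 14 left
bin 3: place 18, 12 left
bin 4: place 22, 8 left
bin 4: place 5, 3 left
bin 3: place 9, 3 left
bin 5: place 16, 14 left
bin 3: place 3, 0 left
Final bins: [9,5,2] [21,8] [18,9,3] [22,5] [16].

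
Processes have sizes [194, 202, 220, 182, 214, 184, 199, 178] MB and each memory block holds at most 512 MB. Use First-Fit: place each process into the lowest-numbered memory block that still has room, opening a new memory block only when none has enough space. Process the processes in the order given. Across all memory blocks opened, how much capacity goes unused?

Put 194 MB in memory block 1; 318 MB remain.
Put 202 MB in memory block 1; 116 MB remain.
Put 220 MB in memory block 2; 292 MB remain.
Put 182 MB in memory block 2; 110 MB remain.
Put 214 MB in memory block 3; 298 MB remain.
Put 184 MB in memory block 3; 114 MB remain.
Put 199 MB in memory block 4; 313 MB remain.
Put 178 MB in memory block 4; 135 MB remain.
4 memory blocks × 512 MB = 2048 MB; used 1573 MB; unused 475 MB.

475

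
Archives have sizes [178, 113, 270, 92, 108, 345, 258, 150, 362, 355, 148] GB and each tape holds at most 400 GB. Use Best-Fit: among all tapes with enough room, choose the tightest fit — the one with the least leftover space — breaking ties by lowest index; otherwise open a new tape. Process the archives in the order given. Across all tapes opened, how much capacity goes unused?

421

tape 1: place 178 GB, 222 GB left
tape 1: place 113 GB, 109 GB left
tape 2: place 270 GB, 130 GB left
tape 1: place 92 GB, 17 GB left
tape 2: place 108 GB, 22 GB left
tape 3: place 345 GB, 55 GB left
tape 4: place 258 GB, 142 GB left
tape 5: place 150 GB, 250 GB left
tape 6: place 362 GB, 38 GB left
tape 7: place 355 GB, 45 GB left
tape 5: place 148 GB, 102 GB left
7 tapes × 400 GB = 2800 GB; used 2379 GB; unused 421 GB.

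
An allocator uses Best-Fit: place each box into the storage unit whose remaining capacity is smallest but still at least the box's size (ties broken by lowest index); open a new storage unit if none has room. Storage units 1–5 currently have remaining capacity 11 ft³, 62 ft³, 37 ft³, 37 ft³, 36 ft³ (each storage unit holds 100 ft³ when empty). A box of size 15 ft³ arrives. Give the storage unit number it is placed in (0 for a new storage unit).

5

Storage units with room: storage unit 2 (62 ft³), storage unit 3 (37 ft³), storage unit 4 (37 ft³), storage unit 5 (36 ft³).
Tightest fit is storage unit 5 with 36 ft³ free.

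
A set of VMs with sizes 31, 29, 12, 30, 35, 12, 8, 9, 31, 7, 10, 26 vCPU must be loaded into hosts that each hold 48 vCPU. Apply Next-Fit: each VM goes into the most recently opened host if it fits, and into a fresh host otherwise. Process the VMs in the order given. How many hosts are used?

6

31 vCPU → host 1 (remaining 17 vCPU)
29 vCPU → host 2 (remaining 19 vCPU)
12 vCPU → host 2 (remaining 7 vCPU)
30 vCPU → host 3 (remaining 18 vCPU)
35 vCPU → host 4 (remaining 13 vCPU)
12 vCPU → host 4 (remaining 1 vCPU)
8 vCPU → host 5 (remaining 40 vCPU)
9 vCPU → host 5 (remaining 31 vCPU)
31 vCPU → host 5 (remaining 0 vCPU)
7 vCPU → host 6 (remaining 41 vCPU)
10 vCPU → host 6 (remaining 31 vCPU)
26 vCPU → host 6 (remaining 5 vCPU)
Final hosts: [31] [29,12] [30] [35,12] [8,9,31] [7,10,26].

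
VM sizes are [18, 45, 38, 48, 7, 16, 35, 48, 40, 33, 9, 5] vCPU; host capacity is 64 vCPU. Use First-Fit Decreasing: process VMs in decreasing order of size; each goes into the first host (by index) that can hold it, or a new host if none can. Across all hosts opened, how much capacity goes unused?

106

Sorted descending: 48, 48, 45, 40, 38, 35, 33, 18, 16, 9, 7, 5.
host 1: place 48 vCPU, 16 vCPU left
host 2: place 48 vCPU, 16 vCPU left
host 3: place 45 vCPU, 19 vCPU left
host 4: place 40 vCPU, 24 vCPU left
host 5: place 38 vCPU, 26 vCPU left
host 6: place 35 vCPU, 29 vCPU left
host 7: place 33 vCPU, 31 vCPU left
host 3: place 18 vCPU, 1 vCPU left
host 1: place 16 vCPU, 0 vCPU left
host 2: place 9 vCPU, 7 vCPU left
host 2: place 7 vCPU, 0 vCPU left
host 4: place 5 vCPU, 19 vCPU left
7 hosts × 64 vCPU = 448 vCPU; used 342 vCPU; unused 106 vCPU.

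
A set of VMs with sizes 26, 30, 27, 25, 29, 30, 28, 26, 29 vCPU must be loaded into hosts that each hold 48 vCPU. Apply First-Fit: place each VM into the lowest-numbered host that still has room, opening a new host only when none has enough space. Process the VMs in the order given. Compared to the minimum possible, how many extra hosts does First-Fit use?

0

First-Fit: [26] [30] [27] [25] [29] [30] [28] [26] [29] → 9 hosts.
9 VMs exceed 24 vCPU (half the capacity), and no two of those can share a host, so at least 9 hosts are needed.
So 9 is already optimal.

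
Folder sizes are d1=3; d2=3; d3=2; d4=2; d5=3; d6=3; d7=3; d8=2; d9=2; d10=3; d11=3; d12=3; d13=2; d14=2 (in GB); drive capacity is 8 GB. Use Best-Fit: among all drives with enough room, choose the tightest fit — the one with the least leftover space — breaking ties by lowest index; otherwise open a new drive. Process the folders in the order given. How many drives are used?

d1 (3 GB) → drive 1 (remaining 5 GB)
d2 (3 GB) → drive 1 (remaining 2 GB)
d3 (2 GB) → drive 1 (remaining 0 GB)
d4 (2 GB) → drive 2 (remaining 6 GB)
d5 (3 GB) → drive 2 (remaining 3 GB)
d6 (3 GB) → drive 2 (remaining 0 GB)
d7 (3 GB) → drive 3 (remaining 5 GB)
d8 (2 GB) → drive 3 (remaining 3 GB)
d9 (2 GB) → drive 3 (remaining 1 GB)
d10 (3 GB) → drive 4 (remaining 5 GB)
d11 (3 GB) → drive 4 (remaining 2 GB)
d12 (3 GB) → drive 5 (remaining 5 GB)
d13 (2 GB) → drive 4 (remaining 0 GB)
d14 (2 GB) → drive 5 (remaining 3 GB)
Final drives: [3,3,2] [2,3,3] [3,2,2] [3,3,2] [3,2].

5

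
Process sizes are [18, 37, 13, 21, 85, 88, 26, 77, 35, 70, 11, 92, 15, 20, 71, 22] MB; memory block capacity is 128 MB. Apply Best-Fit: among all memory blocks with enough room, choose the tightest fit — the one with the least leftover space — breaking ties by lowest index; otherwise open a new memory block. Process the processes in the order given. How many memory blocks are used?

memory block 1: place 18 MB, 110 MB left
memory block 1: place 37 MB, 73 MB left
memory block 1: place 13 MB, 60 MB left
memory block 1: place 21 MB, 39 MB left
memory block 2: place 85 MB, 43 MB left
memory block 3: place 88 MB, 40 MB left
memory block 1: place 26 MB, 13 MB left
memory block 4: place 77 MB, 51 MB left
memory block 3: place 35 MB, 5 MB left
memory block 5: place 70 MB, 58 MB left
memory block 1: place 11 MB, 2 MB left
memory block 6: place 92 MB, 36 MB left
memory block 6: place 15 MB, 21 MB left
memory block 6: place 20 MB, 1 MB left
memory block 7: place 71 MB, 57 MB left
memory block 2: place 22 MB, 21 MB left

7 memory blocks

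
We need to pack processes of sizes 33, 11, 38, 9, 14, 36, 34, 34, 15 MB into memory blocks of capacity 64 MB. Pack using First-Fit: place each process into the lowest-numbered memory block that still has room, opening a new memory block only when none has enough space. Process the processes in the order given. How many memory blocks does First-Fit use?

memory block 1: place 33 MB, 31 MB left
memory block 1: place 11 MB, 20 MB left
memory block 2: place 38 MB, 26 MB left
memory block 1: place 9 MB, 11 MB left
memory block 2: place 14 MB, 12 MB left
memory block 3: place 36 MB, 28 MB left
memory block 4: place 34 MB, 30 MB left
memory block 5: place 34 MB, 30 MB left
memory block 3: place 15 MB, 13 MB left

5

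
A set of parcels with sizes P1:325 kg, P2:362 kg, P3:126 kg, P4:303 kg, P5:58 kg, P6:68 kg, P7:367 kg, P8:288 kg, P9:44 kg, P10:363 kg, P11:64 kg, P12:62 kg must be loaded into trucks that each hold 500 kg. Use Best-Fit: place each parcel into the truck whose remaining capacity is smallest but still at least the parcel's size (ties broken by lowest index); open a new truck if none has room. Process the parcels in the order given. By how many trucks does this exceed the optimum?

0

Best-Fit: [325,58,68,44] [362,126] [303] [367,64,62] [288] [363] → 6 trucks.
6 parcels exceed 250 kg (half the capacity), and no two of those can share a truck, so at least 6 trucks are needed.
So 6 is already optimal.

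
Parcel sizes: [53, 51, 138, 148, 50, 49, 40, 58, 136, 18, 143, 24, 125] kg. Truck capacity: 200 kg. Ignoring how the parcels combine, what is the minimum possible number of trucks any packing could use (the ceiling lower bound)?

6 trucks

Total size = 53 + 51 + 138 + 148 + 50 + 49 + 40 + 58 + 136 + 18 + 143 + 24 + 125 = 1033 kg.
⌈1033 / 200⌉ = 6.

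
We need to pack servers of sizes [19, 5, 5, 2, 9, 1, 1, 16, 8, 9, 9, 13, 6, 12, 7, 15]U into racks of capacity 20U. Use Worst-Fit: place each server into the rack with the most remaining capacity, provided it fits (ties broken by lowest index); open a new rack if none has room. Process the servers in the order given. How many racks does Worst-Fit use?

rack 1: place 19U, 1U left
rack 2: place 5U, 15U left
rack 2: place 5U, 10U left
rack 2: place 2U, 8U left
rack 3: place 9U, 11U left
rack 3: place 1U, 10U left
rack 3: place 1U, 9U left
rack 4: place 16U, 4U left
rack 3: place 8U, 1U left
rack 5: place 9U, 11U left
rack 5: place 9U, 2U left
rack 6: place 13U, 7U left
rack 2: place 6U, 2U left
rack 7: place 12U, 8U left
rack 7: place 7U, 1U left
rack 8: place 15U, 5U left
Final racks: [19] [5,5,2,6] [9,1,1,8] [16] [9,9] [13] [12,7] [15].

8 racks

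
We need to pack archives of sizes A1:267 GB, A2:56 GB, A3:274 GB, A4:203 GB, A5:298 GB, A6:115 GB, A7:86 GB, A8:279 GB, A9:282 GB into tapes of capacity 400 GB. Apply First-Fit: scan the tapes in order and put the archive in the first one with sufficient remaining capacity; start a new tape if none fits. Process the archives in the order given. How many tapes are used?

Put A1 (267 GB) in tape 1; 133 GB remain.
Put A2 (56 GB) in tape 1; 77 GB remain.
Put A3 (274 GB) in tape 2; 126 GB remain.
Put A4 (203 GB) in tape 3; 197 GB remain.
Put A5 (298 GB) in tape 4; 102 GB remain.
Put A6 (115 GB) in tape 2; 11 GB remain.
Put A7 (86 GB) in tape 3; 111 GB remain.
Put A8 (279 GB) in tape 5; 121 GB remain.
Put A9 (282 GB) in tape 6; 118 GB remain.
Final tapes: [267,56] [274,115] [203,86] [298] [279] [282].

6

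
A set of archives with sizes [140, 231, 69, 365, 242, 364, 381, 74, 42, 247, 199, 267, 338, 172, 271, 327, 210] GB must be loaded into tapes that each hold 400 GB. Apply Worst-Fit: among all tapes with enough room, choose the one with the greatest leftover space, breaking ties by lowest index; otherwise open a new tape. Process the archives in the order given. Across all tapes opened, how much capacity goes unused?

861

Put 140 GB in tape 1; 260 GB remain.
Put 231 GB in tape 1; 29 GB remain.
Put 69 GB in tape 2; 331 GB remain.
Put 365 GB in tape 3; 35 GB remain.
Put 242 GB in tape 2; 89 GB remain.
Put 364 GB in tape 4; 36 GB remain.
Put 381 GB in tape 5; 19 GB remain.
Put 74 GB in tape 2; 15 GB remain.
Put 42 GB in tape 6; 358 GB remain.
Put 247 GB in tape 6; 111 GB remain.
Put 199 GB in tape 7; 201 GB remain.
Put 267 GB in tape 8; 133 GB remain.
Put 338 GB in tape 9; 62 GB remain.
Put 172 GB in tape 7; 29 GB remain.
Put 271 GB in tape 10; 129 GB remain.
Put 327 GB in tape 11; 73 GB remain.
Put 210 GB in tape 12; 190 GB remain.
12 tapes × 400 GB = 4800 GB; used 3939 GB; unused 861 GB.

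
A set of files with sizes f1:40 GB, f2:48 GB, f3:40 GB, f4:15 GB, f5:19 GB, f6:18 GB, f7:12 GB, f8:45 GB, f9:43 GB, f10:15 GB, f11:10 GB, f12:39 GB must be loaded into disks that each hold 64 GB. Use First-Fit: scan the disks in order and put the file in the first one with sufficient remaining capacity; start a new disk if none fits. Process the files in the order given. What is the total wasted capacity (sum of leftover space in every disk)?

disk 1: place f1 (40 GB), 24 GB left
disk 2: place f2 (48 GB), 16 GB left
disk 3: place f3 (40 GB), 24 GB left
disk 1: place f4 (15 GB), 9 GB left
disk 3: place f5 (19 GB), 5 GB left
disk 4: place f6 (18 GB), 46 GB left
disk 2: place f7 (12 GB), 4 GB left
disk 4: place f8 (45 GB), 1 GB left
disk 5: place f9 (43 GB), 21 GB left
disk 5: place f10 (15 GB), 6 GB left
disk 6: place f11 (10 GB), 54 GB left
disk 6: place f12 (39 GB), 15 GB left
6 disks × 64 GB = 384 GB; used 344 GB; unused 40 GB.

40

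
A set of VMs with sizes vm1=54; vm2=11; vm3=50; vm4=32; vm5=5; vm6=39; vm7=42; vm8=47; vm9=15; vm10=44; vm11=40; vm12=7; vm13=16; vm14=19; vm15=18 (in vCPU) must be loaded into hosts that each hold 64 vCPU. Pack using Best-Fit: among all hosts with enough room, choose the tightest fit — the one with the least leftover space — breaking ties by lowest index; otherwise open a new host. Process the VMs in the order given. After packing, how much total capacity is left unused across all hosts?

vm1 (54 vCPU) → host 1 (remaining 10 vCPU)
vm2 (11 vCPU) → host 2 (remaining 53 vCPU)
vm3 (50 vCPU) → host 2 (remaining 3 vCPU)
vm4 (32 vCPU) → host 3 (remaining 32 vCPU)
vm5 (5 vCPU) → host 1 (remaining 5 vCPU)
vm6 (39 vCPU) → host 4 (remaining 25 vCPU)
vm7 (42 vCPU) → host 5 (remaining 22 vCPU)
vm8 (47 vCPU) → host 6 (remaining 17 vCPU)
vm9 (15 vCPU) → host 6 (remaining 2 vCPU)
vm10 (44 vCPU) → host 7 (remaining 20 vCPU)
vm11 (40 vCPU) → host 8 (remaining 24 vCPU)
vm12 (7 vCPU) → host 7 (remaining 13 vCPU)
vm13 (16 vCPU) → host 5 (remaining 6 vCPU)
vm14 (19 vCPU) → host 8 (remaining 5 vCPU)
vm15 (18 vCPU) → host 4 (remaining 7 vCPU)
8 hosts × 64 vCPU = 512 vCPU; used 439 vCPU; unused 73 vCPU.

73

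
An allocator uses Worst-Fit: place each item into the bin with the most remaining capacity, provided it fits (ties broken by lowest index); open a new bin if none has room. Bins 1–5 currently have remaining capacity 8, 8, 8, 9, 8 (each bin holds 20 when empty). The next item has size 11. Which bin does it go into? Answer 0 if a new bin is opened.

No bin has ≥ 11 free, so a new bin is opened.

0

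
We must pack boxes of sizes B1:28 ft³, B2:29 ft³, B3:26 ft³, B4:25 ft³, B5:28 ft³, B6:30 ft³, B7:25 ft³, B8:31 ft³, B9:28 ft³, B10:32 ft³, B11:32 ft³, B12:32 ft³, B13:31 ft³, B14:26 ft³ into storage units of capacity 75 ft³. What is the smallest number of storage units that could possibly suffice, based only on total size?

Total size = 28 + 29 + 26 + 25 + 28 + 30 + 25 + 31 + 28 + 32 + 32 + 32 + 31 + 26 = 403 ft³.
⌈403 / 75⌉ = 6.

6 storage units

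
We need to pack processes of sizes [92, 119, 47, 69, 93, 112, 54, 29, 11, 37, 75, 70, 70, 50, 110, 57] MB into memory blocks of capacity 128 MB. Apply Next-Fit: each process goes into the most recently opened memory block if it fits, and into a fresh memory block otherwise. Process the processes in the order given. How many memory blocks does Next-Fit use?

11 memory blocks

memory block 1: place 92 MB, 36 MB left
memory block 2: place 119 MB, 9 MB left
memory block 3: place 47 MB, 81 MB left
memory block 3: place 69 MB, 12 MB left
memory block 4: place 93 MB, 35 MB left
memory block 5: place 112 MB, 16 MB left
memory block 6: place 54 MB, 74 MB left
memory block 6: place 29 MB, 45 MB left
memory block 6: place 11 MB, 34 MB left
memory block 7: place 37 MB, 91 MB left
memory block 7: place 75 MB, 16 MB left
memory block 8: place 70 MB, 58 MB left
memory block 9: place 70 MB, 58 MB left
memory block 9: place 50 MB, 8 MB left
memory block 10: place 110 MB, 18 MB left
memory block 11: place 57 MB, 71 MB left
Final memory blocks: [92] [119] [47,69] [93] [112] [54,29,11] [37,75] [70] [70,50] [110] [57].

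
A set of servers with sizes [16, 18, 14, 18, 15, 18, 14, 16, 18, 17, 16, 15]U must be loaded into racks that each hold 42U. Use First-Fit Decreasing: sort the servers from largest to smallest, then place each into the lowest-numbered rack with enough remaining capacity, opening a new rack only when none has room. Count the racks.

Sorted descending: 18, 18, 18, 18, 17, 16, 16, 16, 15, 15, 14, 14.
rack 1: place 18U, 24U left
rack 1: place 18U, 6U left
rack 2: place 18U, 24U left
rack 2: place 18U, 6U left
rack 3: place 17U, 25U left
rack 3: place 16U, 9U left
rack 4: place 16U, 26U left
rack 4: place 16U, 10U left
rack 5: place 15U, 27U left
rack 5: place 15U, 12U left
rack 6: place 14U, 28U left
rack 6: place 14U, 14U left
Final racks: [18,18] [18,18] [17,16] [16,16] [15,15] [14,14].

6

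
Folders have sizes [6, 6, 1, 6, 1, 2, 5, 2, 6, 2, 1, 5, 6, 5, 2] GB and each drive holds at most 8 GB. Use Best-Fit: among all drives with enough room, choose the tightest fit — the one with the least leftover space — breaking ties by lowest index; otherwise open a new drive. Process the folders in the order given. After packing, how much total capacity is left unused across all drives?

8

Put 6 GB in drive 1; 2 GB remain.
Put 6 GB in drive 2; 2 GB remain.
Put 1 GB in drive 1; 1 GB remain.
Put 6 GB in drive 3; 2 GB remain.
Put 1 GB in drive 1; 0 GB remain.
Put 2 GB in drive 2; 0 GB remain.
Put 5 GB in drive 4; 3 GB remain.
Put 2 GB in drive 3; 0 GB remain.
Put 6 GB in drive 5; 2 GB remain.
Put 2 GB in drive 5; 0 GB remain.
Put 1 GB in drive 4; 2 GB remain.
Put 5 GB in drive 6; 3 GB remain.
Put 6 GB in drive 7; 2 GB remain.
Put 5 GB in drive 8; 3 GB remain.
Put 2 GB in drive 4; 0 GB remain.
8 drives × 8 GB = 64 GB; used 56 GB; unused 8 GB.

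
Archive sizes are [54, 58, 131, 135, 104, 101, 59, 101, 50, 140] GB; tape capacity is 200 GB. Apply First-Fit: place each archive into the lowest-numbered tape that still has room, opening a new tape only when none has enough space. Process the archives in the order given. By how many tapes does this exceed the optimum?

1

First-Fit: [54,58,59] [131,50] [135] [104] [101] [101] [140] → 7 tapes.
6 archives exceed 100 GB (half the capacity), and no two of those can share a tape, so at least 6 tapes are needed.
An optimal packing achieves that bound: [140,59] [135,58] [131,54] [104,50] [101] [101] → 6 tapes.
Excess: 7 − 6 = 1.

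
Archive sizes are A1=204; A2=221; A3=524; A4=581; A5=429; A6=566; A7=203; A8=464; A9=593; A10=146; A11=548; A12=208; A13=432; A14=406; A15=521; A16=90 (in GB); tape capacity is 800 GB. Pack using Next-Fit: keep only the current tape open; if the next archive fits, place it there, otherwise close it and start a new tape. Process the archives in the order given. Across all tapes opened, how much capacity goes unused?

2664

tape 1: place A1 (204 GB), 596 GB left
tape 1: place A2 (221 GB), 375 GB left
tape 2: place A3 (524 GB), 276 GB left
tape 3: place A4 (581 GB), 219 GB left
tape 4: place A5 (429 GB), 371 GB left
tape 5: place A6 (566 GB), 234 GB left
tape 5: place A7 (203 GB), 31 GB left
tape 6: place A8 (464 GB), 336 GB left
tape 7: place A9 (593 GB), 207 GB left
tape 7: place A10 (146 GB), 61 GB left
tape 8: place A11 (548 GB), 252 GB left
tape 8: place A12 (208 GB), 44 GB left
tape 9: place A13 (432 GB), 368 GB left
tape 10: place A14 (406 GB), 394 GB left
tape 11: place A15 (521 GB), 279 GB left
tape 11: place A16 (90 GB), 189 GB left
11 tapes × 800 GB = 8800 GB; used 6136 GB; unused 2664 GB.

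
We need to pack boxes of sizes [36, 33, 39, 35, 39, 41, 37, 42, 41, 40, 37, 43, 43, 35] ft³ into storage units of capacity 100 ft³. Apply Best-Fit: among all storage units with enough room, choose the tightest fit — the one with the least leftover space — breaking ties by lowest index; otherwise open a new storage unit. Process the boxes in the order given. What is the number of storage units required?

7 storage units

36 ft³ → storage unit 1 (remaining 64 ft³)
33 ft³ → storage unit 1 (remaining 31 ft³)
39 ft³ → storage unit 2 (remaining 61 ft³)
35 ft³ → storage unit 2 (remaining 26 ft³)
39 ft³ → storage unit 3 (remaining 61 ft³)
41 ft³ → storage unit 3 (remaining 20 ft³)
37 ft³ → storage unit 4 (remaining 63 ft³)
42 ft³ → storage unit 4 (remaining 21 ft³)
41 ft³ → storage unit 5 (remaining 59 ft³)
40 ft³ → storage unit 5 (remaining 19 ft³)
37 ft³ → storage unit 6 (remaining 63 ft³)
43 ft³ → storage unit 6 (remaining 20 ft³)
43 ft³ → storage unit 7 (remaining 57 ft³)
35 ft³ → storage unit 7 (remaining 22 ft³)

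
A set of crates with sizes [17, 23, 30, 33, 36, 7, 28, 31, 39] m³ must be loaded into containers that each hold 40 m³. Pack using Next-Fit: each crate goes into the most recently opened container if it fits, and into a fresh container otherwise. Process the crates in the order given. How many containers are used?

Put 17 m³ in container 1; 23 m³ remain.
Put 23 m³ in container 1; 0 m³ remain.
Put 30 m³ in container 2; 10 m³ remain.
Put 33 m³ in container 3; 7 m³ remain.
Put 36 m³ in container 4; 4 m³ remain.
Put 7 m³ in container 5; 33 m³ remain.
Put 28 m³ in container 5; 5 m³ remain.
Put 31 m³ in container 6; 9 m³ remain.
Put 39 m³ in container 7; 1 m³ remain.

7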